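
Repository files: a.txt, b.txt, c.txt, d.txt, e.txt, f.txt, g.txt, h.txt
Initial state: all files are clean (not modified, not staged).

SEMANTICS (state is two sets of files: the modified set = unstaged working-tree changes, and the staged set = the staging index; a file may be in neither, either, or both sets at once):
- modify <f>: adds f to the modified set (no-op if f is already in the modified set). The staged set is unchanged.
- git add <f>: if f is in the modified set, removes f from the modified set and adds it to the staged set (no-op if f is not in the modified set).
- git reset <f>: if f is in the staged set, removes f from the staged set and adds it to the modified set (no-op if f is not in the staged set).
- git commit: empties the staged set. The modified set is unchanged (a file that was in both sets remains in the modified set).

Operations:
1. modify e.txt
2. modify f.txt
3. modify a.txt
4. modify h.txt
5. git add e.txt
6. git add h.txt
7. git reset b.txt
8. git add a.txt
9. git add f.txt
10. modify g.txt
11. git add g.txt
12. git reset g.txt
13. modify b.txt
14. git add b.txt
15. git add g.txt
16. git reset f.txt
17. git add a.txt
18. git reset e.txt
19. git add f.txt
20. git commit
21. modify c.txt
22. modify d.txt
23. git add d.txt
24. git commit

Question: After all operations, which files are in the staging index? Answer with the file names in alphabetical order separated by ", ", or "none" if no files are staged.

After op 1 (modify e.txt): modified={e.txt} staged={none}
After op 2 (modify f.txt): modified={e.txt, f.txt} staged={none}
After op 3 (modify a.txt): modified={a.txt, e.txt, f.txt} staged={none}
After op 4 (modify h.txt): modified={a.txt, e.txt, f.txt, h.txt} staged={none}
After op 5 (git add e.txt): modified={a.txt, f.txt, h.txt} staged={e.txt}
After op 6 (git add h.txt): modified={a.txt, f.txt} staged={e.txt, h.txt}
After op 7 (git reset b.txt): modified={a.txt, f.txt} staged={e.txt, h.txt}
After op 8 (git add a.txt): modified={f.txt} staged={a.txt, e.txt, h.txt}
After op 9 (git add f.txt): modified={none} staged={a.txt, e.txt, f.txt, h.txt}
After op 10 (modify g.txt): modified={g.txt} staged={a.txt, e.txt, f.txt, h.txt}
After op 11 (git add g.txt): modified={none} staged={a.txt, e.txt, f.txt, g.txt, h.txt}
After op 12 (git reset g.txt): modified={g.txt} staged={a.txt, e.txt, f.txt, h.txt}
After op 13 (modify b.txt): modified={b.txt, g.txt} staged={a.txt, e.txt, f.txt, h.txt}
After op 14 (git add b.txt): modified={g.txt} staged={a.txt, b.txt, e.txt, f.txt, h.txt}
After op 15 (git add g.txt): modified={none} staged={a.txt, b.txt, e.txt, f.txt, g.txt, h.txt}
After op 16 (git reset f.txt): modified={f.txt} staged={a.txt, b.txt, e.txt, g.txt, h.txt}
After op 17 (git add a.txt): modified={f.txt} staged={a.txt, b.txt, e.txt, g.txt, h.txt}
After op 18 (git reset e.txt): modified={e.txt, f.txt} staged={a.txt, b.txt, g.txt, h.txt}
After op 19 (git add f.txt): modified={e.txt} staged={a.txt, b.txt, f.txt, g.txt, h.txt}
After op 20 (git commit): modified={e.txt} staged={none}
After op 21 (modify c.txt): modified={c.txt, e.txt} staged={none}
After op 22 (modify d.txt): modified={c.txt, d.txt, e.txt} staged={none}
After op 23 (git add d.txt): modified={c.txt, e.txt} staged={d.txt}
After op 24 (git commit): modified={c.txt, e.txt} staged={none}

Answer: none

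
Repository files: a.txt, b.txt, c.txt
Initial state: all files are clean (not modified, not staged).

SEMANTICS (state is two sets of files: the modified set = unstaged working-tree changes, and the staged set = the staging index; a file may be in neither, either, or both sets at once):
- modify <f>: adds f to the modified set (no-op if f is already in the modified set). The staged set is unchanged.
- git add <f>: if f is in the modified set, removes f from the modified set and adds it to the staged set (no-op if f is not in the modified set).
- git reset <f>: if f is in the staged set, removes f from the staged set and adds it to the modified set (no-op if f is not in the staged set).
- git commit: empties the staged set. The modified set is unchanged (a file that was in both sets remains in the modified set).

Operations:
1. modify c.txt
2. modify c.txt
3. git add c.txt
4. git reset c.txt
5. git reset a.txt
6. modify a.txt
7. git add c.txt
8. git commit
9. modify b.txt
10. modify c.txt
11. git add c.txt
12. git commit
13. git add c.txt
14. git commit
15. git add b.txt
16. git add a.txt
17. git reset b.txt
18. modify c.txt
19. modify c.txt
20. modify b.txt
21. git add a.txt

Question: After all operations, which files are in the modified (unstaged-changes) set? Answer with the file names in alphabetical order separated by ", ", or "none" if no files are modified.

After op 1 (modify c.txt): modified={c.txt} staged={none}
After op 2 (modify c.txt): modified={c.txt} staged={none}
After op 3 (git add c.txt): modified={none} staged={c.txt}
After op 4 (git reset c.txt): modified={c.txt} staged={none}
After op 5 (git reset a.txt): modified={c.txt} staged={none}
After op 6 (modify a.txt): modified={a.txt, c.txt} staged={none}
After op 7 (git add c.txt): modified={a.txt} staged={c.txt}
After op 8 (git commit): modified={a.txt} staged={none}
After op 9 (modify b.txt): modified={a.txt, b.txt} staged={none}
After op 10 (modify c.txt): modified={a.txt, b.txt, c.txt} staged={none}
After op 11 (git add c.txt): modified={a.txt, b.txt} staged={c.txt}
After op 12 (git commit): modified={a.txt, b.txt} staged={none}
After op 13 (git add c.txt): modified={a.txt, b.txt} staged={none}
After op 14 (git commit): modified={a.txt, b.txt} staged={none}
After op 15 (git add b.txt): modified={a.txt} staged={b.txt}
After op 16 (git add a.txt): modified={none} staged={a.txt, b.txt}
After op 17 (git reset b.txt): modified={b.txt} staged={a.txt}
After op 18 (modify c.txt): modified={b.txt, c.txt} staged={a.txt}
After op 19 (modify c.txt): modified={b.txt, c.txt} staged={a.txt}
After op 20 (modify b.txt): modified={b.txt, c.txt} staged={a.txt}
After op 21 (git add a.txt): modified={b.txt, c.txt} staged={a.txt}

Answer: b.txt, c.txt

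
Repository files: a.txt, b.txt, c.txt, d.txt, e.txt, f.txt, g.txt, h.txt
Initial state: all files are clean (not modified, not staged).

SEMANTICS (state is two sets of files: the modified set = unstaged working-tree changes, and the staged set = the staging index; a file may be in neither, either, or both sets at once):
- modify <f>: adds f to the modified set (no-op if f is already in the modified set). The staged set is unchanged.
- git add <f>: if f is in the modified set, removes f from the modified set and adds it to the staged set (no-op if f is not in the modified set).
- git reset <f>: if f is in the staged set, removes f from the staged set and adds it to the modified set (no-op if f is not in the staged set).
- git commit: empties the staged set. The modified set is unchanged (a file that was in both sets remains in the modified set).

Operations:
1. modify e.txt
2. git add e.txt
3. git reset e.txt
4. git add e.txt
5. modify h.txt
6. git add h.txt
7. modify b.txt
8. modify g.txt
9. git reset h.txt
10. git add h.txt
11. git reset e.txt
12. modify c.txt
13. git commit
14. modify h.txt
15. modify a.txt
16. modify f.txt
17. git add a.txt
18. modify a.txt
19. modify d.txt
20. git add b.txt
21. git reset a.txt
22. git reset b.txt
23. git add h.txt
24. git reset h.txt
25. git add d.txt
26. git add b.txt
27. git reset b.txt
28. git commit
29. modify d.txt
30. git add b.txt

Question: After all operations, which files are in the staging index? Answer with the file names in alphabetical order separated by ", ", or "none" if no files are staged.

Answer: b.txt

Derivation:
After op 1 (modify e.txt): modified={e.txt} staged={none}
After op 2 (git add e.txt): modified={none} staged={e.txt}
After op 3 (git reset e.txt): modified={e.txt} staged={none}
After op 4 (git add e.txt): modified={none} staged={e.txt}
After op 5 (modify h.txt): modified={h.txt} staged={e.txt}
After op 6 (git add h.txt): modified={none} staged={e.txt, h.txt}
After op 7 (modify b.txt): modified={b.txt} staged={e.txt, h.txt}
After op 8 (modify g.txt): modified={b.txt, g.txt} staged={e.txt, h.txt}
After op 9 (git reset h.txt): modified={b.txt, g.txt, h.txt} staged={e.txt}
After op 10 (git add h.txt): modified={b.txt, g.txt} staged={e.txt, h.txt}
After op 11 (git reset e.txt): modified={b.txt, e.txt, g.txt} staged={h.txt}
After op 12 (modify c.txt): modified={b.txt, c.txt, e.txt, g.txt} staged={h.txt}
After op 13 (git commit): modified={b.txt, c.txt, e.txt, g.txt} staged={none}
After op 14 (modify h.txt): modified={b.txt, c.txt, e.txt, g.txt, h.txt} staged={none}
After op 15 (modify a.txt): modified={a.txt, b.txt, c.txt, e.txt, g.txt, h.txt} staged={none}
After op 16 (modify f.txt): modified={a.txt, b.txt, c.txt, e.txt, f.txt, g.txt, h.txt} staged={none}
After op 17 (git add a.txt): modified={b.txt, c.txt, e.txt, f.txt, g.txt, h.txt} staged={a.txt}
After op 18 (modify a.txt): modified={a.txt, b.txt, c.txt, e.txt, f.txt, g.txt, h.txt} staged={a.txt}
After op 19 (modify d.txt): modified={a.txt, b.txt, c.txt, d.txt, e.txt, f.txt, g.txt, h.txt} staged={a.txt}
After op 20 (git add b.txt): modified={a.txt, c.txt, d.txt, e.txt, f.txt, g.txt, h.txt} staged={a.txt, b.txt}
After op 21 (git reset a.txt): modified={a.txt, c.txt, d.txt, e.txt, f.txt, g.txt, h.txt} staged={b.txt}
After op 22 (git reset b.txt): modified={a.txt, b.txt, c.txt, d.txt, e.txt, f.txt, g.txt, h.txt} staged={none}
After op 23 (git add h.txt): modified={a.txt, b.txt, c.txt, d.txt, e.txt, f.txt, g.txt} staged={h.txt}
After op 24 (git reset h.txt): modified={a.txt, b.txt, c.txt, d.txt, e.txt, f.txt, g.txt, h.txt} staged={none}
After op 25 (git add d.txt): modified={a.txt, b.txt, c.txt, e.txt, f.txt, g.txt, h.txt} staged={d.txt}
After op 26 (git add b.txt): modified={a.txt, c.txt, e.txt, f.txt, g.txt, h.txt} staged={b.txt, d.txt}
After op 27 (git reset b.txt): modified={a.txt, b.txt, c.txt, e.txt, f.txt, g.txt, h.txt} staged={d.txt}
After op 28 (git commit): modified={a.txt, b.txt, c.txt, e.txt, f.txt, g.txt, h.txt} staged={none}
After op 29 (modify d.txt): modified={a.txt, b.txt, c.txt, d.txt, e.txt, f.txt, g.txt, h.txt} staged={none}
After op 30 (git add b.txt): modified={a.txt, c.txt, d.txt, e.txt, f.txt, g.txt, h.txt} staged={b.txt}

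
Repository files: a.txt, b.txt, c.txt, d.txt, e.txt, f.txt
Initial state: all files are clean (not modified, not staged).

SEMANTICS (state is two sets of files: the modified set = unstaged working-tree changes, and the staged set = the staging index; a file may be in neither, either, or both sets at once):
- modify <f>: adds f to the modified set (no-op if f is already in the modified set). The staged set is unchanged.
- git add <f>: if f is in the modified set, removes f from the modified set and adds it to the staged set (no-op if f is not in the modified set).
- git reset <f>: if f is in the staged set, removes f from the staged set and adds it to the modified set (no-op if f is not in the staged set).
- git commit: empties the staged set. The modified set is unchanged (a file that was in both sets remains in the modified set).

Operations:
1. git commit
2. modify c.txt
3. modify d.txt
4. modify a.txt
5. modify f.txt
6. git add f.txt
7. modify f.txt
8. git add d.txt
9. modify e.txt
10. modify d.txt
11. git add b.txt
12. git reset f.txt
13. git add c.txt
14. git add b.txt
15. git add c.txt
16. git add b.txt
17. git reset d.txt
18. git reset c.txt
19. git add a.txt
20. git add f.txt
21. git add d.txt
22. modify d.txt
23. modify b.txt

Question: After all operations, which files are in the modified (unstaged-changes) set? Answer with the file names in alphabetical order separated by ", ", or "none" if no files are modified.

Answer: b.txt, c.txt, d.txt, e.txt

Derivation:
After op 1 (git commit): modified={none} staged={none}
After op 2 (modify c.txt): modified={c.txt} staged={none}
After op 3 (modify d.txt): modified={c.txt, d.txt} staged={none}
After op 4 (modify a.txt): modified={a.txt, c.txt, d.txt} staged={none}
After op 5 (modify f.txt): modified={a.txt, c.txt, d.txt, f.txt} staged={none}
After op 6 (git add f.txt): modified={a.txt, c.txt, d.txt} staged={f.txt}
After op 7 (modify f.txt): modified={a.txt, c.txt, d.txt, f.txt} staged={f.txt}
After op 8 (git add d.txt): modified={a.txt, c.txt, f.txt} staged={d.txt, f.txt}
After op 9 (modify e.txt): modified={a.txt, c.txt, e.txt, f.txt} staged={d.txt, f.txt}
After op 10 (modify d.txt): modified={a.txt, c.txt, d.txt, e.txt, f.txt} staged={d.txt, f.txt}
After op 11 (git add b.txt): modified={a.txt, c.txt, d.txt, e.txt, f.txt} staged={d.txt, f.txt}
After op 12 (git reset f.txt): modified={a.txt, c.txt, d.txt, e.txt, f.txt} staged={d.txt}
After op 13 (git add c.txt): modified={a.txt, d.txt, e.txt, f.txt} staged={c.txt, d.txt}
After op 14 (git add b.txt): modified={a.txt, d.txt, e.txt, f.txt} staged={c.txt, d.txt}
After op 15 (git add c.txt): modified={a.txt, d.txt, e.txt, f.txt} staged={c.txt, d.txt}
After op 16 (git add b.txt): modified={a.txt, d.txt, e.txt, f.txt} staged={c.txt, d.txt}
After op 17 (git reset d.txt): modified={a.txt, d.txt, e.txt, f.txt} staged={c.txt}
After op 18 (git reset c.txt): modified={a.txt, c.txt, d.txt, e.txt, f.txt} staged={none}
After op 19 (git add a.txt): modified={c.txt, d.txt, e.txt, f.txt} staged={a.txt}
After op 20 (git add f.txt): modified={c.txt, d.txt, e.txt} staged={a.txt, f.txt}
After op 21 (git add d.txt): modified={c.txt, e.txt} staged={a.txt, d.txt, f.txt}
After op 22 (modify d.txt): modified={c.txt, d.txt, e.txt} staged={a.txt, d.txt, f.txt}
After op 23 (modify b.txt): modified={b.txt, c.txt, d.txt, e.txt} staged={a.txt, d.txt, f.txt}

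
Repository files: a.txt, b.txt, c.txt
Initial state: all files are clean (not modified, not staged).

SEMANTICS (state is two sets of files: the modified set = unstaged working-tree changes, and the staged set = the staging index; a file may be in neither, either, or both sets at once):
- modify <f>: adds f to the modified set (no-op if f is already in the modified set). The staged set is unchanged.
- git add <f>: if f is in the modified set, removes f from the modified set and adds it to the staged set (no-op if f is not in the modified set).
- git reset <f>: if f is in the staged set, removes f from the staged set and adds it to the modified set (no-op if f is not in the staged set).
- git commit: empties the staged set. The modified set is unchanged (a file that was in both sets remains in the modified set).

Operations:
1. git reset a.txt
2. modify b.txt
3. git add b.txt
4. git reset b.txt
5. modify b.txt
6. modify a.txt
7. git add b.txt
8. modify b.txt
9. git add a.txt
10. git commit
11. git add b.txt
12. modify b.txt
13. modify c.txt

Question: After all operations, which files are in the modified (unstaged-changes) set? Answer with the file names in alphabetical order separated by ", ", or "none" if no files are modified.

Answer: b.txt, c.txt

Derivation:
After op 1 (git reset a.txt): modified={none} staged={none}
After op 2 (modify b.txt): modified={b.txt} staged={none}
After op 3 (git add b.txt): modified={none} staged={b.txt}
After op 4 (git reset b.txt): modified={b.txt} staged={none}
After op 5 (modify b.txt): modified={b.txt} staged={none}
After op 6 (modify a.txt): modified={a.txt, b.txt} staged={none}
After op 7 (git add b.txt): modified={a.txt} staged={b.txt}
After op 8 (modify b.txt): modified={a.txt, b.txt} staged={b.txt}
After op 9 (git add a.txt): modified={b.txt} staged={a.txt, b.txt}
After op 10 (git commit): modified={b.txt} staged={none}
After op 11 (git add b.txt): modified={none} staged={b.txt}
After op 12 (modify b.txt): modified={b.txt} staged={b.txt}
After op 13 (modify c.txt): modified={b.txt, c.txt} staged={b.txt}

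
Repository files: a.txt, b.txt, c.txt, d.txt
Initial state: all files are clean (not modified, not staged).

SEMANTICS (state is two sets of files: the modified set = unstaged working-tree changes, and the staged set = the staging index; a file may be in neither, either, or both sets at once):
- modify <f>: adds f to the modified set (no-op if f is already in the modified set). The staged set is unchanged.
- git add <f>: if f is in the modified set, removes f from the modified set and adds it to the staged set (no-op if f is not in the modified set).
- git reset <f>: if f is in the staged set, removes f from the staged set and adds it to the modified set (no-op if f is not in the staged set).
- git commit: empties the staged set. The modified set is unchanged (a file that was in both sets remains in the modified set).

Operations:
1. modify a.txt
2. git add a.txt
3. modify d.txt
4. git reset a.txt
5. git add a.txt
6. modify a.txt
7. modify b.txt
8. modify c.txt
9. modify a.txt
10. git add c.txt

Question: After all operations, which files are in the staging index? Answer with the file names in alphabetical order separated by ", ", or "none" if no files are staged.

After op 1 (modify a.txt): modified={a.txt} staged={none}
After op 2 (git add a.txt): modified={none} staged={a.txt}
After op 3 (modify d.txt): modified={d.txt} staged={a.txt}
After op 4 (git reset a.txt): modified={a.txt, d.txt} staged={none}
After op 5 (git add a.txt): modified={d.txt} staged={a.txt}
After op 6 (modify a.txt): modified={a.txt, d.txt} staged={a.txt}
After op 7 (modify b.txt): modified={a.txt, b.txt, d.txt} staged={a.txt}
After op 8 (modify c.txt): modified={a.txt, b.txt, c.txt, d.txt} staged={a.txt}
After op 9 (modify a.txt): modified={a.txt, b.txt, c.txt, d.txt} staged={a.txt}
After op 10 (git add c.txt): modified={a.txt, b.txt, d.txt} staged={a.txt, c.txt}

Answer: a.txt, c.txt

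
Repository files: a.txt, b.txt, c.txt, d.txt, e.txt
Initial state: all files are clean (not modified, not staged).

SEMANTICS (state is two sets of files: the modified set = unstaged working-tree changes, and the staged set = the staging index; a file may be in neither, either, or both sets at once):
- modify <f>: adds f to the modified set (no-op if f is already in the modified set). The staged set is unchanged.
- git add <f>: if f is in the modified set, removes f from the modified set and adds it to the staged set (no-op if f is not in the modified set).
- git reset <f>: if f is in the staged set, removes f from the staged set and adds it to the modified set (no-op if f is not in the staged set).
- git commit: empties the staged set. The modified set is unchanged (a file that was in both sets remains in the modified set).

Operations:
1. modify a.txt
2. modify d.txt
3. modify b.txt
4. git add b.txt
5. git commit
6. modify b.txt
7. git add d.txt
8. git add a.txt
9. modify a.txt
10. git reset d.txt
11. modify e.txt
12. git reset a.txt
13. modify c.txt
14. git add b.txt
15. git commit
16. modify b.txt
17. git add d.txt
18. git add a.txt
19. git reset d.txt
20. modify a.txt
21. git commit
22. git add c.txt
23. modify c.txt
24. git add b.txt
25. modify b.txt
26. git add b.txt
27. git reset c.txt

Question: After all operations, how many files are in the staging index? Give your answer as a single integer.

After op 1 (modify a.txt): modified={a.txt} staged={none}
After op 2 (modify d.txt): modified={a.txt, d.txt} staged={none}
After op 3 (modify b.txt): modified={a.txt, b.txt, d.txt} staged={none}
After op 4 (git add b.txt): modified={a.txt, d.txt} staged={b.txt}
After op 5 (git commit): modified={a.txt, d.txt} staged={none}
After op 6 (modify b.txt): modified={a.txt, b.txt, d.txt} staged={none}
After op 7 (git add d.txt): modified={a.txt, b.txt} staged={d.txt}
After op 8 (git add a.txt): modified={b.txt} staged={a.txt, d.txt}
After op 9 (modify a.txt): modified={a.txt, b.txt} staged={a.txt, d.txt}
After op 10 (git reset d.txt): modified={a.txt, b.txt, d.txt} staged={a.txt}
After op 11 (modify e.txt): modified={a.txt, b.txt, d.txt, e.txt} staged={a.txt}
After op 12 (git reset a.txt): modified={a.txt, b.txt, d.txt, e.txt} staged={none}
After op 13 (modify c.txt): modified={a.txt, b.txt, c.txt, d.txt, e.txt} staged={none}
After op 14 (git add b.txt): modified={a.txt, c.txt, d.txt, e.txt} staged={b.txt}
After op 15 (git commit): modified={a.txt, c.txt, d.txt, e.txt} staged={none}
After op 16 (modify b.txt): modified={a.txt, b.txt, c.txt, d.txt, e.txt} staged={none}
After op 17 (git add d.txt): modified={a.txt, b.txt, c.txt, e.txt} staged={d.txt}
After op 18 (git add a.txt): modified={b.txt, c.txt, e.txt} staged={a.txt, d.txt}
After op 19 (git reset d.txt): modified={b.txt, c.txt, d.txt, e.txt} staged={a.txt}
After op 20 (modify a.txt): modified={a.txt, b.txt, c.txt, d.txt, e.txt} staged={a.txt}
After op 21 (git commit): modified={a.txt, b.txt, c.txt, d.txt, e.txt} staged={none}
After op 22 (git add c.txt): modified={a.txt, b.txt, d.txt, e.txt} staged={c.txt}
After op 23 (modify c.txt): modified={a.txt, b.txt, c.txt, d.txt, e.txt} staged={c.txt}
After op 24 (git add b.txt): modified={a.txt, c.txt, d.txt, e.txt} staged={b.txt, c.txt}
After op 25 (modify b.txt): modified={a.txt, b.txt, c.txt, d.txt, e.txt} staged={b.txt, c.txt}
After op 26 (git add b.txt): modified={a.txt, c.txt, d.txt, e.txt} staged={b.txt, c.txt}
After op 27 (git reset c.txt): modified={a.txt, c.txt, d.txt, e.txt} staged={b.txt}
Final staged set: {b.txt} -> count=1

Answer: 1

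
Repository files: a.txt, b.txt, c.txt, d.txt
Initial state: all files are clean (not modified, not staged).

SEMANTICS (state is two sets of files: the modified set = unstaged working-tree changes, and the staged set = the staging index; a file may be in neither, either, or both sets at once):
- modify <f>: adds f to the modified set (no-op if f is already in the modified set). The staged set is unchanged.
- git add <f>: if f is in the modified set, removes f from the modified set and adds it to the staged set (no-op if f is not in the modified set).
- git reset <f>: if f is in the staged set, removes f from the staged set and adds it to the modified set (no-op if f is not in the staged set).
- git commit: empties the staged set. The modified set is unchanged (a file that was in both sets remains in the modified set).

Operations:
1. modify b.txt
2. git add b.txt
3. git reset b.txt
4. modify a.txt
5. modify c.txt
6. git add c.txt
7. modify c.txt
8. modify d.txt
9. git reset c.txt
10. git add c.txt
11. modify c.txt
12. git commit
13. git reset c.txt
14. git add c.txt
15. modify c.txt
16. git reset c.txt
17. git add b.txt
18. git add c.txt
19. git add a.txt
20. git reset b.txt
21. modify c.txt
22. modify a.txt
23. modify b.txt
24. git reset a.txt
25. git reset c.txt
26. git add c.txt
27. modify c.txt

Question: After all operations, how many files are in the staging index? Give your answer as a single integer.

After op 1 (modify b.txt): modified={b.txt} staged={none}
After op 2 (git add b.txt): modified={none} staged={b.txt}
After op 3 (git reset b.txt): modified={b.txt} staged={none}
After op 4 (modify a.txt): modified={a.txt, b.txt} staged={none}
After op 5 (modify c.txt): modified={a.txt, b.txt, c.txt} staged={none}
After op 6 (git add c.txt): modified={a.txt, b.txt} staged={c.txt}
After op 7 (modify c.txt): modified={a.txt, b.txt, c.txt} staged={c.txt}
After op 8 (modify d.txt): modified={a.txt, b.txt, c.txt, d.txt} staged={c.txt}
After op 9 (git reset c.txt): modified={a.txt, b.txt, c.txt, d.txt} staged={none}
After op 10 (git add c.txt): modified={a.txt, b.txt, d.txt} staged={c.txt}
After op 11 (modify c.txt): modified={a.txt, b.txt, c.txt, d.txt} staged={c.txt}
After op 12 (git commit): modified={a.txt, b.txt, c.txt, d.txt} staged={none}
After op 13 (git reset c.txt): modified={a.txt, b.txt, c.txt, d.txt} staged={none}
After op 14 (git add c.txt): modified={a.txt, b.txt, d.txt} staged={c.txt}
After op 15 (modify c.txt): modified={a.txt, b.txt, c.txt, d.txt} staged={c.txt}
After op 16 (git reset c.txt): modified={a.txt, b.txt, c.txt, d.txt} staged={none}
After op 17 (git add b.txt): modified={a.txt, c.txt, d.txt} staged={b.txt}
After op 18 (git add c.txt): modified={a.txt, d.txt} staged={b.txt, c.txt}
After op 19 (git add a.txt): modified={d.txt} staged={a.txt, b.txt, c.txt}
After op 20 (git reset b.txt): modified={b.txt, d.txt} staged={a.txt, c.txt}
After op 21 (modify c.txt): modified={b.txt, c.txt, d.txt} staged={a.txt, c.txt}
After op 22 (modify a.txt): modified={a.txt, b.txt, c.txt, d.txt} staged={a.txt, c.txt}
After op 23 (modify b.txt): modified={a.txt, b.txt, c.txt, d.txt} staged={a.txt, c.txt}
After op 24 (git reset a.txt): modified={a.txt, b.txt, c.txt, d.txt} staged={c.txt}
After op 25 (git reset c.txt): modified={a.txt, b.txt, c.txt, d.txt} staged={none}
After op 26 (git add c.txt): modified={a.txt, b.txt, d.txt} staged={c.txt}
After op 27 (modify c.txt): modified={a.txt, b.txt, c.txt, d.txt} staged={c.txt}
Final staged set: {c.txt} -> count=1

Answer: 1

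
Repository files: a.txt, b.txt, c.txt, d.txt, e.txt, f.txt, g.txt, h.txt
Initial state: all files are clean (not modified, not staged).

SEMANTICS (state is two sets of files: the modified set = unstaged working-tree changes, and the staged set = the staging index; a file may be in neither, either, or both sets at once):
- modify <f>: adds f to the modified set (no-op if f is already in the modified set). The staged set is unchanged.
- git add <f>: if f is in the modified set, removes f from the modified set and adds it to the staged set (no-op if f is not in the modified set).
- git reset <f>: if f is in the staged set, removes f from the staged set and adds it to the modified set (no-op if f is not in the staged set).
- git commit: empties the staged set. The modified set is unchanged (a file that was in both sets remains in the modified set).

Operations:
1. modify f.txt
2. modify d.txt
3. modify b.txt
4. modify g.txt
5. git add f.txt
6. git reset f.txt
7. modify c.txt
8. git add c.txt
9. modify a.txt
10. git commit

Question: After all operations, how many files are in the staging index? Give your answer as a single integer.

Answer: 0

Derivation:
After op 1 (modify f.txt): modified={f.txt} staged={none}
After op 2 (modify d.txt): modified={d.txt, f.txt} staged={none}
After op 3 (modify b.txt): modified={b.txt, d.txt, f.txt} staged={none}
After op 4 (modify g.txt): modified={b.txt, d.txt, f.txt, g.txt} staged={none}
After op 5 (git add f.txt): modified={b.txt, d.txt, g.txt} staged={f.txt}
After op 6 (git reset f.txt): modified={b.txt, d.txt, f.txt, g.txt} staged={none}
After op 7 (modify c.txt): modified={b.txt, c.txt, d.txt, f.txt, g.txt} staged={none}
After op 8 (git add c.txt): modified={b.txt, d.txt, f.txt, g.txt} staged={c.txt}
After op 9 (modify a.txt): modified={a.txt, b.txt, d.txt, f.txt, g.txt} staged={c.txt}
After op 10 (git commit): modified={a.txt, b.txt, d.txt, f.txt, g.txt} staged={none}
Final staged set: {none} -> count=0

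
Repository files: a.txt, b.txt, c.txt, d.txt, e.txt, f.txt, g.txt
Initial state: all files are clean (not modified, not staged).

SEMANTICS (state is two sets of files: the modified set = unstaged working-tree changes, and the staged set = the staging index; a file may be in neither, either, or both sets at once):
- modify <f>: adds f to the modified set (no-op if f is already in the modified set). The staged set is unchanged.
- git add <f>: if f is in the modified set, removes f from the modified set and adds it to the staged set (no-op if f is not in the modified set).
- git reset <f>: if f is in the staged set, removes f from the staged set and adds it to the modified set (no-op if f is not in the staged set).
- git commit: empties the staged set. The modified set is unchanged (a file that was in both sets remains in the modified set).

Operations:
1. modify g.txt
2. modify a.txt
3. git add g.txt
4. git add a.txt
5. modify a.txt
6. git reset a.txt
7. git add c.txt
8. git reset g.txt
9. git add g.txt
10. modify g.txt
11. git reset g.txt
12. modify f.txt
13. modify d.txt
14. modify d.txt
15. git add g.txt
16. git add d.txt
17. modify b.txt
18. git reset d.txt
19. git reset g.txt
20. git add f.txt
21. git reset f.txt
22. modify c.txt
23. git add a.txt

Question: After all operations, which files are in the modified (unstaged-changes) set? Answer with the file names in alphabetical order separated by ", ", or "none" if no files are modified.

Answer: b.txt, c.txt, d.txt, f.txt, g.txt

Derivation:
After op 1 (modify g.txt): modified={g.txt} staged={none}
After op 2 (modify a.txt): modified={a.txt, g.txt} staged={none}
After op 3 (git add g.txt): modified={a.txt} staged={g.txt}
After op 4 (git add a.txt): modified={none} staged={a.txt, g.txt}
After op 5 (modify a.txt): modified={a.txt} staged={a.txt, g.txt}
After op 6 (git reset a.txt): modified={a.txt} staged={g.txt}
After op 7 (git add c.txt): modified={a.txt} staged={g.txt}
After op 8 (git reset g.txt): modified={a.txt, g.txt} staged={none}
After op 9 (git add g.txt): modified={a.txt} staged={g.txt}
After op 10 (modify g.txt): modified={a.txt, g.txt} staged={g.txt}
After op 11 (git reset g.txt): modified={a.txt, g.txt} staged={none}
After op 12 (modify f.txt): modified={a.txt, f.txt, g.txt} staged={none}
After op 13 (modify d.txt): modified={a.txt, d.txt, f.txt, g.txt} staged={none}
After op 14 (modify d.txt): modified={a.txt, d.txt, f.txt, g.txt} staged={none}
After op 15 (git add g.txt): modified={a.txt, d.txt, f.txt} staged={g.txt}
After op 16 (git add d.txt): modified={a.txt, f.txt} staged={d.txt, g.txt}
After op 17 (modify b.txt): modified={a.txt, b.txt, f.txt} staged={d.txt, g.txt}
After op 18 (git reset d.txt): modified={a.txt, b.txt, d.txt, f.txt} staged={g.txt}
After op 19 (git reset g.txt): modified={a.txt, b.txt, d.txt, f.txt, g.txt} staged={none}
After op 20 (git add f.txt): modified={a.txt, b.txt, d.txt, g.txt} staged={f.txt}
After op 21 (git reset f.txt): modified={a.txt, b.txt, d.txt, f.txt, g.txt} staged={none}
After op 22 (modify c.txt): modified={a.txt, b.txt, c.txt, d.txt, f.txt, g.txt} staged={none}
After op 23 (git add a.txt): modified={b.txt, c.txt, d.txt, f.txt, g.txt} staged={a.txt}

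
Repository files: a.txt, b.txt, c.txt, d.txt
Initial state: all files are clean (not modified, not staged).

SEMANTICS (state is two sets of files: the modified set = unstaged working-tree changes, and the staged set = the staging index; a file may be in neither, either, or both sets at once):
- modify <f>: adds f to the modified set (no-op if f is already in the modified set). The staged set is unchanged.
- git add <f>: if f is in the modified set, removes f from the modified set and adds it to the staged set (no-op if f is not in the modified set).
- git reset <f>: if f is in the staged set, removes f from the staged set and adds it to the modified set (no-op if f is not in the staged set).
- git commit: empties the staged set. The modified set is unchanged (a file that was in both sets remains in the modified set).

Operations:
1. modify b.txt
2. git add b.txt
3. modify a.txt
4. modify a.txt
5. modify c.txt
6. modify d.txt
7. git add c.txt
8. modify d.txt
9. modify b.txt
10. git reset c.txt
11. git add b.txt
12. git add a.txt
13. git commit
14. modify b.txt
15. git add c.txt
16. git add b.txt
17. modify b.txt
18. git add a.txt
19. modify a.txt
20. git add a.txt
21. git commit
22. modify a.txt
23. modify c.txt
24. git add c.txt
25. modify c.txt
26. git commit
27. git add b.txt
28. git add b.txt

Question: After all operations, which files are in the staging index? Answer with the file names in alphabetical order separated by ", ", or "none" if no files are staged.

After op 1 (modify b.txt): modified={b.txt} staged={none}
After op 2 (git add b.txt): modified={none} staged={b.txt}
After op 3 (modify a.txt): modified={a.txt} staged={b.txt}
After op 4 (modify a.txt): modified={a.txt} staged={b.txt}
After op 5 (modify c.txt): modified={a.txt, c.txt} staged={b.txt}
After op 6 (modify d.txt): modified={a.txt, c.txt, d.txt} staged={b.txt}
After op 7 (git add c.txt): modified={a.txt, d.txt} staged={b.txt, c.txt}
After op 8 (modify d.txt): modified={a.txt, d.txt} staged={b.txt, c.txt}
After op 9 (modify b.txt): modified={a.txt, b.txt, d.txt} staged={b.txt, c.txt}
After op 10 (git reset c.txt): modified={a.txt, b.txt, c.txt, d.txt} staged={b.txt}
After op 11 (git add b.txt): modified={a.txt, c.txt, d.txt} staged={b.txt}
After op 12 (git add a.txt): modified={c.txt, d.txt} staged={a.txt, b.txt}
After op 13 (git commit): modified={c.txt, d.txt} staged={none}
After op 14 (modify b.txt): modified={b.txt, c.txt, d.txt} staged={none}
After op 15 (git add c.txt): modified={b.txt, d.txt} staged={c.txt}
After op 16 (git add b.txt): modified={d.txt} staged={b.txt, c.txt}
After op 17 (modify b.txt): modified={b.txt, d.txt} staged={b.txt, c.txt}
After op 18 (git add a.txt): modified={b.txt, d.txt} staged={b.txt, c.txt}
After op 19 (modify a.txt): modified={a.txt, b.txt, d.txt} staged={b.txt, c.txt}
After op 20 (git add a.txt): modified={b.txt, d.txt} staged={a.txt, b.txt, c.txt}
After op 21 (git commit): modified={b.txt, d.txt} staged={none}
After op 22 (modify a.txt): modified={a.txt, b.txt, d.txt} staged={none}
After op 23 (modify c.txt): modified={a.txt, b.txt, c.txt, d.txt} staged={none}
After op 24 (git add c.txt): modified={a.txt, b.txt, d.txt} staged={c.txt}
After op 25 (modify c.txt): modified={a.txt, b.txt, c.txt, d.txt} staged={c.txt}
After op 26 (git commit): modified={a.txt, b.txt, c.txt, d.txt} staged={none}
After op 27 (git add b.txt): modified={a.txt, c.txt, d.txt} staged={b.txt}
After op 28 (git add b.txt): modified={a.txt, c.txt, d.txt} staged={b.txt}

Answer: b.txt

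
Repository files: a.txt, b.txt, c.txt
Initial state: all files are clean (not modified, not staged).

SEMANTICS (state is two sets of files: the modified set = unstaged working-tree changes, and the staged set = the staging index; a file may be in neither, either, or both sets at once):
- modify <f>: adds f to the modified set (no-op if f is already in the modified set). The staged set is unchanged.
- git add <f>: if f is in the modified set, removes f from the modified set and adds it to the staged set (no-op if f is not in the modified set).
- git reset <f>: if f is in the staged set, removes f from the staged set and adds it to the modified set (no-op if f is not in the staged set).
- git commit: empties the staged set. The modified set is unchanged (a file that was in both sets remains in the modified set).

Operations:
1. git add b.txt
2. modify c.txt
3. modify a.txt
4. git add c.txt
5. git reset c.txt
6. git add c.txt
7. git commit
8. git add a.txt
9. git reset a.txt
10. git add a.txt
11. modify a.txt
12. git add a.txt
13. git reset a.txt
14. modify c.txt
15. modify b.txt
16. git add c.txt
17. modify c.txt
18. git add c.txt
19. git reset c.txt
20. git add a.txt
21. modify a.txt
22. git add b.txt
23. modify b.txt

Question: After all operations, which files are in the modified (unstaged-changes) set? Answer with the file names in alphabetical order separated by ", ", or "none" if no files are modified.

After op 1 (git add b.txt): modified={none} staged={none}
After op 2 (modify c.txt): modified={c.txt} staged={none}
After op 3 (modify a.txt): modified={a.txt, c.txt} staged={none}
After op 4 (git add c.txt): modified={a.txt} staged={c.txt}
After op 5 (git reset c.txt): modified={a.txt, c.txt} staged={none}
After op 6 (git add c.txt): modified={a.txt} staged={c.txt}
After op 7 (git commit): modified={a.txt} staged={none}
After op 8 (git add a.txt): modified={none} staged={a.txt}
After op 9 (git reset a.txt): modified={a.txt} staged={none}
After op 10 (git add a.txt): modified={none} staged={a.txt}
After op 11 (modify a.txt): modified={a.txt} staged={a.txt}
After op 12 (git add a.txt): modified={none} staged={a.txt}
After op 13 (git reset a.txt): modified={a.txt} staged={none}
After op 14 (modify c.txt): modified={a.txt, c.txt} staged={none}
After op 15 (modify b.txt): modified={a.txt, b.txt, c.txt} staged={none}
After op 16 (git add c.txt): modified={a.txt, b.txt} staged={c.txt}
After op 17 (modify c.txt): modified={a.txt, b.txt, c.txt} staged={c.txt}
After op 18 (git add c.txt): modified={a.txt, b.txt} staged={c.txt}
After op 19 (git reset c.txt): modified={a.txt, b.txt, c.txt} staged={none}
After op 20 (git add a.txt): modified={b.txt, c.txt} staged={a.txt}
After op 21 (modify a.txt): modified={a.txt, b.txt, c.txt} staged={a.txt}
After op 22 (git add b.txt): modified={a.txt, c.txt} staged={a.txt, b.txt}
After op 23 (modify b.txt): modified={a.txt, b.txt, c.txt} staged={a.txt, b.txt}

Answer: a.txt, b.txt, c.txt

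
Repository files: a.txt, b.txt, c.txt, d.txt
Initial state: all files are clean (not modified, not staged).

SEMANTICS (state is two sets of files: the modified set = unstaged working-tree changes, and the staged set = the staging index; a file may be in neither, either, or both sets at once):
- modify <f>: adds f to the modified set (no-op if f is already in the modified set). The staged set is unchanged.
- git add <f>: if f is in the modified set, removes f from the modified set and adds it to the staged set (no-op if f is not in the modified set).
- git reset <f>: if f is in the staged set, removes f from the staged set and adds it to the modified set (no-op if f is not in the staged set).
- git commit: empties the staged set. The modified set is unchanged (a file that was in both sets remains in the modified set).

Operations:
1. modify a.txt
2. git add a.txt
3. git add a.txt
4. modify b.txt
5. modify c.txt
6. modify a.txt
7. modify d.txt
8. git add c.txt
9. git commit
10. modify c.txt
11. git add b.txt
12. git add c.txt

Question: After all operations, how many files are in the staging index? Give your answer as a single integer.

After op 1 (modify a.txt): modified={a.txt} staged={none}
After op 2 (git add a.txt): modified={none} staged={a.txt}
After op 3 (git add a.txt): modified={none} staged={a.txt}
After op 4 (modify b.txt): modified={b.txt} staged={a.txt}
After op 5 (modify c.txt): modified={b.txt, c.txt} staged={a.txt}
After op 6 (modify a.txt): modified={a.txt, b.txt, c.txt} staged={a.txt}
After op 7 (modify d.txt): modified={a.txt, b.txt, c.txt, d.txt} staged={a.txt}
After op 8 (git add c.txt): modified={a.txt, b.txt, d.txt} staged={a.txt, c.txt}
After op 9 (git commit): modified={a.txt, b.txt, d.txt} staged={none}
After op 10 (modify c.txt): modified={a.txt, b.txt, c.txt, d.txt} staged={none}
After op 11 (git add b.txt): modified={a.txt, c.txt, d.txt} staged={b.txt}
After op 12 (git add c.txt): modified={a.txt, d.txt} staged={b.txt, c.txt}
Final staged set: {b.txt, c.txt} -> count=2

Answer: 2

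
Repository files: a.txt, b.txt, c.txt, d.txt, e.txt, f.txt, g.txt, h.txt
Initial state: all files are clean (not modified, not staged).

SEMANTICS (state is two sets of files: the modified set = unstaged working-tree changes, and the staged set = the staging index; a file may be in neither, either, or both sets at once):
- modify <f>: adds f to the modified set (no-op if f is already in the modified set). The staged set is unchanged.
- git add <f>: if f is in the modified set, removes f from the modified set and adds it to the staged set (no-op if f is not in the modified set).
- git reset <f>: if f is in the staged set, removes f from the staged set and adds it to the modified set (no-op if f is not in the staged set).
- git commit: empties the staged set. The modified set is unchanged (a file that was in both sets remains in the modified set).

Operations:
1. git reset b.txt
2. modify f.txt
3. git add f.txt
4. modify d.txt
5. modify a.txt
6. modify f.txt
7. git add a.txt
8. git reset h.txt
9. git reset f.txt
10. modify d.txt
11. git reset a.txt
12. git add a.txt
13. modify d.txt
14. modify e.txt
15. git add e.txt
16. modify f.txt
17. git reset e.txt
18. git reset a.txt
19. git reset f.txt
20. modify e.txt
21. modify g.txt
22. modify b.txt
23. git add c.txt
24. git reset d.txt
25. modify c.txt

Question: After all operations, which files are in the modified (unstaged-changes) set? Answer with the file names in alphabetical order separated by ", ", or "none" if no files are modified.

Answer: a.txt, b.txt, c.txt, d.txt, e.txt, f.txt, g.txt

Derivation:
After op 1 (git reset b.txt): modified={none} staged={none}
After op 2 (modify f.txt): modified={f.txt} staged={none}
After op 3 (git add f.txt): modified={none} staged={f.txt}
After op 4 (modify d.txt): modified={d.txt} staged={f.txt}
After op 5 (modify a.txt): modified={a.txt, d.txt} staged={f.txt}
After op 6 (modify f.txt): modified={a.txt, d.txt, f.txt} staged={f.txt}
After op 7 (git add a.txt): modified={d.txt, f.txt} staged={a.txt, f.txt}
After op 8 (git reset h.txt): modified={d.txt, f.txt} staged={a.txt, f.txt}
After op 9 (git reset f.txt): modified={d.txt, f.txt} staged={a.txt}
After op 10 (modify d.txt): modified={d.txt, f.txt} staged={a.txt}
After op 11 (git reset a.txt): modified={a.txt, d.txt, f.txt} staged={none}
After op 12 (git add a.txt): modified={d.txt, f.txt} staged={a.txt}
After op 13 (modify d.txt): modified={d.txt, f.txt} staged={a.txt}
After op 14 (modify e.txt): modified={d.txt, e.txt, f.txt} staged={a.txt}
After op 15 (git add e.txt): modified={d.txt, f.txt} staged={a.txt, e.txt}
After op 16 (modify f.txt): modified={d.txt, f.txt} staged={a.txt, e.txt}
After op 17 (git reset e.txt): modified={d.txt, e.txt, f.txt} staged={a.txt}
After op 18 (git reset a.txt): modified={a.txt, d.txt, e.txt, f.txt} staged={none}
After op 19 (git reset f.txt): modified={a.txt, d.txt, e.txt, f.txt} staged={none}
After op 20 (modify e.txt): modified={a.txt, d.txt, e.txt, f.txt} staged={none}
After op 21 (modify g.txt): modified={a.txt, d.txt, e.txt, f.txt, g.txt} staged={none}
After op 22 (modify b.txt): modified={a.txt, b.txt, d.txt, e.txt, f.txt, g.txt} staged={none}
After op 23 (git add c.txt): modified={a.txt, b.txt, d.txt, e.txt, f.txt, g.txt} staged={none}
After op 24 (git reset d.txt): modified={a.txt, b.txt, d.txt, e.txt, f.txt, g.txt} staged={none}
After op 25 (modify c.txt): modified={a.txt, b.txt, c.txt, d.txt, e.txt, f.txt, g.txt} staged={none}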